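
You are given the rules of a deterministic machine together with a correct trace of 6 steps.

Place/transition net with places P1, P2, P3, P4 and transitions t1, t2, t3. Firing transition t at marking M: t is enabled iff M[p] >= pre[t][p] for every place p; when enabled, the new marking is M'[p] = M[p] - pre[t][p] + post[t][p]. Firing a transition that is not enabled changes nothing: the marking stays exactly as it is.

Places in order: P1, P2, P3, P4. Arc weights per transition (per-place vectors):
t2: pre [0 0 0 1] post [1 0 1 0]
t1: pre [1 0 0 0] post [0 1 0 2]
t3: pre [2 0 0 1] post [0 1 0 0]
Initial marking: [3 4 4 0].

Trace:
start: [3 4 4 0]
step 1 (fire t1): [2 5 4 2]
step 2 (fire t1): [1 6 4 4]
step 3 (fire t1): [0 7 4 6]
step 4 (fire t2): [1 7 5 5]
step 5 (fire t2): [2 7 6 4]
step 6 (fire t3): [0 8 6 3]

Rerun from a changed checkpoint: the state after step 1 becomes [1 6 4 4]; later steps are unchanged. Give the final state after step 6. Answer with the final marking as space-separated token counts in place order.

state after step 1 := [1 6 4 4]
step 2 (fire t1): [0 7 4 6]
step 3 (fire t1): [0 7 4 6]
step 4 (fire t2): [1 7 5 5]
step 5 (fire t2): [2 7 6 4]
step 6 (fire t3): [0 8 6 3]

0 8 6 3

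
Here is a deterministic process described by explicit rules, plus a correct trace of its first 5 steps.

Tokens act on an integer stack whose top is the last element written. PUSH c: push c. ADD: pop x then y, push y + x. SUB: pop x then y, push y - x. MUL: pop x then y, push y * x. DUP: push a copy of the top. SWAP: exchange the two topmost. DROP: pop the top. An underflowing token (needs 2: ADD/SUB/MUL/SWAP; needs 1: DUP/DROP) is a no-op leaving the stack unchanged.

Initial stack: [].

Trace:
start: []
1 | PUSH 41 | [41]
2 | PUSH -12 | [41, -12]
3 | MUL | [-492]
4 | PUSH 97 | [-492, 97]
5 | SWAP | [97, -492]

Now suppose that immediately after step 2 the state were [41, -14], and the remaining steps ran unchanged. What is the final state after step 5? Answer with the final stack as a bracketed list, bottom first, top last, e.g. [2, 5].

state after step 2 := [41, -14]
3 | MUL | [-574]
4 | PUSH 97 | [-574, 97]
5 | SWAP | [97, -574]

[97, -574]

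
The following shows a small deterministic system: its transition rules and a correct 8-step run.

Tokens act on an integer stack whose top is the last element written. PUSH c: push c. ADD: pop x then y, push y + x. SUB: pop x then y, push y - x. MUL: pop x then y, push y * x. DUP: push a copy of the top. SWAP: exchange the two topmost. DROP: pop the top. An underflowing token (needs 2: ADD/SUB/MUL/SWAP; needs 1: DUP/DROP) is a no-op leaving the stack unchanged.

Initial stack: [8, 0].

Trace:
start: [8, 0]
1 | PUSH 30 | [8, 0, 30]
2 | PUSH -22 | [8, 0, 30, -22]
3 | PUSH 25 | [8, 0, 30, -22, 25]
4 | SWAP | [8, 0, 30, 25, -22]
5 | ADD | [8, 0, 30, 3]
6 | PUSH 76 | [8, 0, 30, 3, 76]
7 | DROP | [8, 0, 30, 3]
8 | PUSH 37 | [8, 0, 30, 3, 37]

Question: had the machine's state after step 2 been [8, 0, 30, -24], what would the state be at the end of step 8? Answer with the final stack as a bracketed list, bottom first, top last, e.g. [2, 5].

[8, 0, 30, 1, 37]

state after step 2 := [8, 0, 30, -24]
3 | PUSH 25 | [8, 0, 30, -24, 25]
4 | SWAP | [8, 0, 30, 25, -24]
5 | ADD | [8, 0, 30, 1]
6 | PUSH 76 | [8, 0, 30, 1, 76]
7 | DROP | [8, 0, 30, 1]
8 | PUSH 37 | [8, 0, 30, 1, 37]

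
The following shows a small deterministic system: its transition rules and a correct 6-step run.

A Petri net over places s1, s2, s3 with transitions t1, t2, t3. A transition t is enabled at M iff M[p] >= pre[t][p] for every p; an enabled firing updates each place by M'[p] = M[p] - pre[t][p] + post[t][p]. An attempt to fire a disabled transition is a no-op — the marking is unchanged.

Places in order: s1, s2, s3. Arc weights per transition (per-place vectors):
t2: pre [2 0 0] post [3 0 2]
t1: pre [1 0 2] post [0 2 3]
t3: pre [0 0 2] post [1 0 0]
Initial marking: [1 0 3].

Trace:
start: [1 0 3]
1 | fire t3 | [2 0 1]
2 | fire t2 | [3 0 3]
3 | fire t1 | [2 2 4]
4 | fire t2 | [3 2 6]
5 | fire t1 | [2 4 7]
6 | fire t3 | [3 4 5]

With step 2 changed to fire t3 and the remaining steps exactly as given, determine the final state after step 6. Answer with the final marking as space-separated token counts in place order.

(re-executing from step 2 with the substitution; state before step 2: [2 0 1])
2 | fire t3 | [2 0 1]
3 | fire t1 | [2 0 1]
4 | fire t2 | [3 0 3]
5 | fire t1 | [2 2 4]
6 | fire t3 | [3 2 2]

3 2 2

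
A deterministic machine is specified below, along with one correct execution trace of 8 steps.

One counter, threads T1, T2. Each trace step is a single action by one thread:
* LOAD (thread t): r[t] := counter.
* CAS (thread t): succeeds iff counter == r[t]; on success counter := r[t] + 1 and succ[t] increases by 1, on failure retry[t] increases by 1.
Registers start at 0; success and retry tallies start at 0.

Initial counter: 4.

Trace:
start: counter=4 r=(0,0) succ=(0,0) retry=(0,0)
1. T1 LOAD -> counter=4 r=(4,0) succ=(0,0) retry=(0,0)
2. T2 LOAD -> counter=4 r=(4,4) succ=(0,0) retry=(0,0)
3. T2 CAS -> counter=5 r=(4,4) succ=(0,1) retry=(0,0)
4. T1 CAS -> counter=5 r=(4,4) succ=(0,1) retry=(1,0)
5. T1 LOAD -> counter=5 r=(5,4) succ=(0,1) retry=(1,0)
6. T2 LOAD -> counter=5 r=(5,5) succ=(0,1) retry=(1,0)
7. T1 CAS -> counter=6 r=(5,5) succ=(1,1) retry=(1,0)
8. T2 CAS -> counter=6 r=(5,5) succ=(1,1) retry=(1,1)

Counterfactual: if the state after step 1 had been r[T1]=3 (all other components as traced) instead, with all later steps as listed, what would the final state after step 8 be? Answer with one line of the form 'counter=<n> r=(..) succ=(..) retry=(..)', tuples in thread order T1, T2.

counter=6 r=(5,5) succ=(1,1) retry=(1,1)

state after step 1 := counter=4 r=(3,0) succ=(0,0) retry=(0,0)
2. T2 LOAD -> counter=4 r=(3,4) succ=(0,0) retry=(0,0)
3. T2 CAS -> counter=5 r=(3,4) succ=(0,1) retry=(0,0)
4. T1 CAS -> counter=5 r=(3,4) succ=(0,1) retry=(1,0)
5. T1 LOAD -> counter=5 r=(5,4) succ=(0,1) retry=(1,0)
6. T2 LOAD -> counter=5 r=(5,5) succ=(0,1) retry=(1,0)
7. T1 CAS -> counter=6 r=(5,5) succ=(1,1) retry=(1,0)
8. T2 CAS -> counter=6 r=(5,5) succ=(1,1) retry=(1,1)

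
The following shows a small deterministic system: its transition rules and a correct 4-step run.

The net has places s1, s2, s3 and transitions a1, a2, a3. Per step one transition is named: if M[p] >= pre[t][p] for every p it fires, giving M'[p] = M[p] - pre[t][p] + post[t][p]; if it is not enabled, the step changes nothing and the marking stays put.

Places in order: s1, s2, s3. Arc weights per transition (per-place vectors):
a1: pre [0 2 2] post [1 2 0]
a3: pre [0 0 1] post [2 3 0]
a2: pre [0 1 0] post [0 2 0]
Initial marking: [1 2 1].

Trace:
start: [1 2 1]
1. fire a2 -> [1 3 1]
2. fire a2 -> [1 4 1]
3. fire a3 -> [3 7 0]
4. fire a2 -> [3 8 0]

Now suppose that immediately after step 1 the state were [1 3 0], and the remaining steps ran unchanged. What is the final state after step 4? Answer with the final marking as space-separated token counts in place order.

1 5 0

state after step 1 := [1 3 0]
2. fire a2 -> [1 4 0]
3. fire a3 -> [1 4 0]
4. fire a2 -> [1 5 0]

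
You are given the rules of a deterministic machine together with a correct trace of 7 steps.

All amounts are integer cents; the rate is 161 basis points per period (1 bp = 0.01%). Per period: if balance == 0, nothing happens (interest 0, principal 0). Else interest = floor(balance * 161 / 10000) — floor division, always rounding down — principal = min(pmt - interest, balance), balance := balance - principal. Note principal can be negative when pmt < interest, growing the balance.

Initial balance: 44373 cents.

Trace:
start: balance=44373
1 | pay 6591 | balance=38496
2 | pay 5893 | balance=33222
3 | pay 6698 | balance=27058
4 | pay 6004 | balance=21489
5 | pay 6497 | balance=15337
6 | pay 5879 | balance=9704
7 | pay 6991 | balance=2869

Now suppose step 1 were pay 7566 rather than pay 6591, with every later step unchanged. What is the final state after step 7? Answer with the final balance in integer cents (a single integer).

1798

(re-executing from step 1 with the substitution; state before step 1: balance=44373)
1 | pay 7566 | balance=37521
2 | pay 5893 | balance=32232
3 | pay 6698 | balance=26052
4 | pay 6004 | balance=20467
5 | pay 6497 | balance=14299
6 | pay 5879 | balance=8650
7 | pay 6991 | balance=1798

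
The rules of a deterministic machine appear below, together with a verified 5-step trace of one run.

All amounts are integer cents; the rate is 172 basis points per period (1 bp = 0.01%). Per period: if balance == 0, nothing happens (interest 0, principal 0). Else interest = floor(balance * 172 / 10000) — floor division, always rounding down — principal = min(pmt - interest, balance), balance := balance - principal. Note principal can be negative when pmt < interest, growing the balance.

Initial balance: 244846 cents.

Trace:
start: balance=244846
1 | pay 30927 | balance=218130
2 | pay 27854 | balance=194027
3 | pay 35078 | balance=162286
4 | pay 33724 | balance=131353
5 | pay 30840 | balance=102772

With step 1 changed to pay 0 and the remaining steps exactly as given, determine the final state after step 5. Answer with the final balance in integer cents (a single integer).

135882

(re-executing from step 1 with the substitution; state before step 1: balance=244846)
1 | pay 0 | balance=249057
2 | pay 27854 | balance=225486
3 | pay 35078 | balance=194286
4 | pay 33724 | balance=163903
5 | pay 30840 | balance=135882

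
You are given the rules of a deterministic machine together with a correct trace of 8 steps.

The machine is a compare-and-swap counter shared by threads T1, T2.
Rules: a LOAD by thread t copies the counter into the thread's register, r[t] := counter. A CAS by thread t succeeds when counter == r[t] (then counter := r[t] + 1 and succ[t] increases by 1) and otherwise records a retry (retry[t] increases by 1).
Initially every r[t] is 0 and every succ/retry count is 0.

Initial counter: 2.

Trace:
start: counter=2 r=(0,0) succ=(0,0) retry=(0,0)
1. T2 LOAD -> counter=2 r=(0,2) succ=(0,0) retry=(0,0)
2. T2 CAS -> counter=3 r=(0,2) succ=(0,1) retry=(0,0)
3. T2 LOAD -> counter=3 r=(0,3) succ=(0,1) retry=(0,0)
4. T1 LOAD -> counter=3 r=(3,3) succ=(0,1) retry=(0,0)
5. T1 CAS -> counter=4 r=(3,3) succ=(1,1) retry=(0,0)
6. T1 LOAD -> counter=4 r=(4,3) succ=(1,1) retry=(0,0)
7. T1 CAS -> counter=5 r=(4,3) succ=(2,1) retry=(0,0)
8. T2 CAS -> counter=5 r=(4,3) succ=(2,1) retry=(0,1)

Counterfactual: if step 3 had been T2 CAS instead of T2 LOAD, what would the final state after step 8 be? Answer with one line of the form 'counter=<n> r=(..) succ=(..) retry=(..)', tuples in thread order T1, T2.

counter=5 r=(4,2) succ=(2,1) retry=(0,2)

(re-executing from step 3 with the substitution; state before step 3: counter=3 r=(0,2) succ=(0,1) retry=(0,0))
3. T2 CAS -> counter=3 r=(0,2) succ=(0,1) retry=(0,1)
4. T1 LOAD -> counter=3 r=(3,2) succ=(0,1) retry=(0,1)
5. T1 CAS -> counter=4 r=(3,2) succ=(1,1) retry=(0,1)
6. T1 LOAD -> counter=4 r=(4,2) succ=(1,1) retry=(0,1)
7. T1 CAS -> counter=5 r=(4,2) succ=(2,1) retry=(0,1)
8. T2 CAS -> counter=5 r=(4,2) succ=(2,1) retry=(0,2)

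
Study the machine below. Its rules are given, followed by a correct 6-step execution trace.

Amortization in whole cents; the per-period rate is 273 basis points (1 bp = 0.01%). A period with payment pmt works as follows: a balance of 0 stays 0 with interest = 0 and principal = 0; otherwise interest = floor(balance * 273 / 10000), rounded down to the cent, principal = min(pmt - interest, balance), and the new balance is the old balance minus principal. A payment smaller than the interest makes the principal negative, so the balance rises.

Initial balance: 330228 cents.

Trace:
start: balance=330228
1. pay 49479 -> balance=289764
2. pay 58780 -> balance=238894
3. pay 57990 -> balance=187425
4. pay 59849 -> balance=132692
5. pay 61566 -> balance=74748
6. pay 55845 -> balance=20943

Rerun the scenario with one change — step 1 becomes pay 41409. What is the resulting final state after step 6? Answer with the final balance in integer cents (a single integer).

30178

(re-executing from step 1 with the substitution; state before step 1: balance=330228)
1. pay 41409 -> balance=297834
2. pay 58780 -> balance=247184
3. pay 57990 -> balance=195942
4. pay 59849 -> balance=141442
5. pay 61566 -> balance=83737
6. pay 55845 -> balance=30178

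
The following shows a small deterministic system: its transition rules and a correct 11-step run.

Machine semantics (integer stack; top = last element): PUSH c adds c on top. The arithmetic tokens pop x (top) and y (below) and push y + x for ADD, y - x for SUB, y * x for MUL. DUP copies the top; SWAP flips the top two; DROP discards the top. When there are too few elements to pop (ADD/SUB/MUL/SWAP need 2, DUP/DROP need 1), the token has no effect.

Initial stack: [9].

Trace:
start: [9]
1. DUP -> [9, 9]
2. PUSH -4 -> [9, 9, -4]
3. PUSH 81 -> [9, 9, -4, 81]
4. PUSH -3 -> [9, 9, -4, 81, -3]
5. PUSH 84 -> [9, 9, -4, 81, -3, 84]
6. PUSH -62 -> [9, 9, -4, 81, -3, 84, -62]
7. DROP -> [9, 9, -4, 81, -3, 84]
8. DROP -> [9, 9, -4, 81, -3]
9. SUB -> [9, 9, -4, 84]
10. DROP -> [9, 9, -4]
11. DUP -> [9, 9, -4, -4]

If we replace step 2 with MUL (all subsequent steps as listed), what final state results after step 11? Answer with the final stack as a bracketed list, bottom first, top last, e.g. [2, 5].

[81, 81]

(re-executing from step 2 with the substitution; state before step 2: [9, 9])
2. MUL -> [81]
3. PUSH 81 -> [81, 81]
4. PUSH -3 -> [81, 81, -3]
5. PUSH 84 -> [81, 81, -3, 84]
6. PUSH -62 -> [81, 81, -3, 84, -62]
7. DROP -> [81, 81, -3, 84]
8. DROP -> [81, 81, -3]
9. SUB -> [81, 84]
10. DROP -> [81]
11. DUP -> [81, 81]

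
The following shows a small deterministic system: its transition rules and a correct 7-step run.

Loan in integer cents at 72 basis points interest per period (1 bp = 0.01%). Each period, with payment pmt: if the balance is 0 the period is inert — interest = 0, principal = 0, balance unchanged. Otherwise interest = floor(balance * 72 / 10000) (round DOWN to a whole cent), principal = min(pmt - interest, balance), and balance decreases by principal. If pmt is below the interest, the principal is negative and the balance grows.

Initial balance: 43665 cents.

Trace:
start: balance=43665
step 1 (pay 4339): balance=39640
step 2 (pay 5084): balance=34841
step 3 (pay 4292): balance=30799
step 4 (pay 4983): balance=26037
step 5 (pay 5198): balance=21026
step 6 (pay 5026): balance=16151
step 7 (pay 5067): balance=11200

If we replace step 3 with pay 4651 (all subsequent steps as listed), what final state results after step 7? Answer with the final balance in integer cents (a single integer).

10830

(re-executing from step 3 with the substitution; state before step 3: balance=34841)
step 3 (pay 4651): balance=30440
step 4 (pay 4983): balance=25676
step 5 (pay 5198): balance=20662
step 6 (pay 5026): balance=15784
step 7 (pay 5067): balance=10830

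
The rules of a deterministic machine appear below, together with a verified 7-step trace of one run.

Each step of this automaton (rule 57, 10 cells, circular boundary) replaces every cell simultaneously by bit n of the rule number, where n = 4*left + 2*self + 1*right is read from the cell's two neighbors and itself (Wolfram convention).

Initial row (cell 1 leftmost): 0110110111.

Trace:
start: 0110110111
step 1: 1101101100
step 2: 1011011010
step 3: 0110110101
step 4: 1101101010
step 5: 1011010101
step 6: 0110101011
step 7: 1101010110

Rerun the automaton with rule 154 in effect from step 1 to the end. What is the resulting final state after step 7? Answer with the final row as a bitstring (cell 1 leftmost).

(re-executing steps 1..7 under rule 154; state before step 1: 0110110111)
step 1: 0100100110
step 2: 1011011101
step 3: 0010011001
step 4: 1101110110
step 5: 1001100100
step 6: 0111011011
step 7: 0110010010

0110010010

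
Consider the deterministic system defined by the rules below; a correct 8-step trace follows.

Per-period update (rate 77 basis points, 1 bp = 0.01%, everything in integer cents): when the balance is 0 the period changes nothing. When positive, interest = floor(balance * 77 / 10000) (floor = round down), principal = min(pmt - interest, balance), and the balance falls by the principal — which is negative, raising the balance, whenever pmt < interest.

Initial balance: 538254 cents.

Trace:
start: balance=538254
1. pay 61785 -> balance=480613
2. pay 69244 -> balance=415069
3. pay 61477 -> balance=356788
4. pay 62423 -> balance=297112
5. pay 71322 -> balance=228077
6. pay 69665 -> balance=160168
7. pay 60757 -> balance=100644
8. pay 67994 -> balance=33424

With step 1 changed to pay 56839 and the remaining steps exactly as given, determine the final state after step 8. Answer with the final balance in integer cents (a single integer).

(re-executing from step 1 with the substitution; state before step 1: balance=538254)
1. pay 56839 -> balance=485559
2. pay 69244 -> balance=420053
3. pay 61477 -> balance=361810
4. pay 62423 -> balance=302172
5. pay 71322 -> balance=233176
6. pay 69665 -> balance=165306
7. pay 60757 -> balance=105821
8. pay 67994 -> balance=38641

38641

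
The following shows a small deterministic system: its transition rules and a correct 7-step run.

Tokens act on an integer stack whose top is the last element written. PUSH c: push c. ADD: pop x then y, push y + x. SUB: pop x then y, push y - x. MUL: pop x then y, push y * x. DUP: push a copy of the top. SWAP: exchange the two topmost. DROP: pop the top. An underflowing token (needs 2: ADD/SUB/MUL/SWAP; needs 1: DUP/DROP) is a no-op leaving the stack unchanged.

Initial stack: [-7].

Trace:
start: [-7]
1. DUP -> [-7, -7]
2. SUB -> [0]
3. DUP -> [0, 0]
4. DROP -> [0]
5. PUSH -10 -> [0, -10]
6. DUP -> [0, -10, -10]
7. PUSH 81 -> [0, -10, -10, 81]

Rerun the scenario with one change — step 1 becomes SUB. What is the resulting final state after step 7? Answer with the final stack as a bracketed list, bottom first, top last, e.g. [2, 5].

(re-executing from step 1 with the substitution; state before step 1: [-7])
1. SUB -> [-7]
2. SUB -> [-7]
3. DUP -> [-7, -7]
4. DROP -> [-7]
5. PUSH -10 -> [-7, -10]
6. DUP -> [-7, -10, -10]
7. PUSH 81 -> [-7, -10, -10, 81]

[-7, -10, -10, 81]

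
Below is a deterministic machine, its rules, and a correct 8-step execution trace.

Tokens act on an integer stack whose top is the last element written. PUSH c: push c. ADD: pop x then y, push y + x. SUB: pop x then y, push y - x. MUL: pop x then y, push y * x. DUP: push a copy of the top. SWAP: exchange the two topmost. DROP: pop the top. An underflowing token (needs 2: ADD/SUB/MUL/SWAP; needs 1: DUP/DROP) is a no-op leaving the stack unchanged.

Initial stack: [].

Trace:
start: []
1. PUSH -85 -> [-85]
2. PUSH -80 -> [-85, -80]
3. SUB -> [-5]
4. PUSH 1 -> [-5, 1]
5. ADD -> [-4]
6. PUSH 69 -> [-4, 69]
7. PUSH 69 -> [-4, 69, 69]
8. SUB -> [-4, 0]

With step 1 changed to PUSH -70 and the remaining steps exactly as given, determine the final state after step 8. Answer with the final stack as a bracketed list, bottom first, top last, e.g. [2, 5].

[11, 0]

(re-executing from step 1 with the substitution; state before step 1: [])
1. PUSH -70 -> [-70]
2. PUSH -80 -> [-70, -80]
3. SUB -> [10]
4. PUSH 1 -> [10, 1]
5. ADD -> [11]
6. PUSH 69 -> [11, 69]
7. PUSH 69 -> [11, 69, 69]
8. SUB -> [11, 0]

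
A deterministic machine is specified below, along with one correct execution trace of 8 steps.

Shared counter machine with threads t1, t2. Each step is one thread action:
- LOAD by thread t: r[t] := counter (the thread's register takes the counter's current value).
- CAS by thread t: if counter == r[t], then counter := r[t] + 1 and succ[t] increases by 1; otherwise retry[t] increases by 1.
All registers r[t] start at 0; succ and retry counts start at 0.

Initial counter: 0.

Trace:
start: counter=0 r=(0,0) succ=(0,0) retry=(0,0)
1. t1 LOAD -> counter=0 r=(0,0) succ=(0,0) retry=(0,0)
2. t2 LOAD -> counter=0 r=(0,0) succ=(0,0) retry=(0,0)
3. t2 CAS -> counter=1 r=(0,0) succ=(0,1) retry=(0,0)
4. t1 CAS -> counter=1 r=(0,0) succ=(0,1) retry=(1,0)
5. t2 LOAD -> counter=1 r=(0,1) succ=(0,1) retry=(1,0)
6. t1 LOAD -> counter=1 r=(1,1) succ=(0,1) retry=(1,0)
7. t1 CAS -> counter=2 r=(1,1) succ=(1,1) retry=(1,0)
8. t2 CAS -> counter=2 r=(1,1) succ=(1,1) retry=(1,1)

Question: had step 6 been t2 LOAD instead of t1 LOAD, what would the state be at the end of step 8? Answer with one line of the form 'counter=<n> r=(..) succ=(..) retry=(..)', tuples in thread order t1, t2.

counter=2 r=(0,1) succ=(0,2) retry=(2,0)

(re-executing from step 6 with the substitution; state before step 6: counter=1 r=(0,1) succ=(0,1) retry=(1,0))
6. t2 LOAD -> counter=1 r=(0,1) succ=(0,1) retry=(1,0)
7. t1 CAS -> counter=1 r=(0,1) succ=(0,1) retry=(2,0)
8. t2 CAS -> counter=2 r=(0,1) succ=(0,2) retry=(2,0)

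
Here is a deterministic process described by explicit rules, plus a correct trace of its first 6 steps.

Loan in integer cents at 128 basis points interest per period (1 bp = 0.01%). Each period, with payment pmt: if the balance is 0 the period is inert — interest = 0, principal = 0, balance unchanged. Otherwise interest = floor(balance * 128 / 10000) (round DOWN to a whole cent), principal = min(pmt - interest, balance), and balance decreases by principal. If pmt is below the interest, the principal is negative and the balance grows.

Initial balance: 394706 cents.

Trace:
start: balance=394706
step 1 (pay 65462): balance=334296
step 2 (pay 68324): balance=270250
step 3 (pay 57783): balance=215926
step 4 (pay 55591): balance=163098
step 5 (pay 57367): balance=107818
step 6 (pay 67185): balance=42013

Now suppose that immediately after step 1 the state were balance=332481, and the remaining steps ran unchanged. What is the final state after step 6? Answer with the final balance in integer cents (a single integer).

state after step 1 := balance=332481
step 2 (pay 68324): balance=268412
step 3 (pay 57783): balance=214064
step 4 (pay 55591): balance=161213
step 5 (pay 57367): balance=105909
step 6 (pay 67185): balance=40079

40079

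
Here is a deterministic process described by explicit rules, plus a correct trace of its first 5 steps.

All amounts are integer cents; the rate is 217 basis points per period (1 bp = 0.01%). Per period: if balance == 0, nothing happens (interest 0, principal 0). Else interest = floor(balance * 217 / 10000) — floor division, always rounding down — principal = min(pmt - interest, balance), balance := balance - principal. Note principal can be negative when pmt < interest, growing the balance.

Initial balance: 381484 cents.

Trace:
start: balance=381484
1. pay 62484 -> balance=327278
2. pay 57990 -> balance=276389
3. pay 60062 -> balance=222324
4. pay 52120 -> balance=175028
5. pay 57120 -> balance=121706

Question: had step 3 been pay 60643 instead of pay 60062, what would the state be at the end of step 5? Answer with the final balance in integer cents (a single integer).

(re-executing from step 3 with the substitution; state before step 3: balance=276389)
3. pay 60643 -> balance=221743
4. pay 52120 -> balance=174434
5. pay 57120 -> balance=121099

121099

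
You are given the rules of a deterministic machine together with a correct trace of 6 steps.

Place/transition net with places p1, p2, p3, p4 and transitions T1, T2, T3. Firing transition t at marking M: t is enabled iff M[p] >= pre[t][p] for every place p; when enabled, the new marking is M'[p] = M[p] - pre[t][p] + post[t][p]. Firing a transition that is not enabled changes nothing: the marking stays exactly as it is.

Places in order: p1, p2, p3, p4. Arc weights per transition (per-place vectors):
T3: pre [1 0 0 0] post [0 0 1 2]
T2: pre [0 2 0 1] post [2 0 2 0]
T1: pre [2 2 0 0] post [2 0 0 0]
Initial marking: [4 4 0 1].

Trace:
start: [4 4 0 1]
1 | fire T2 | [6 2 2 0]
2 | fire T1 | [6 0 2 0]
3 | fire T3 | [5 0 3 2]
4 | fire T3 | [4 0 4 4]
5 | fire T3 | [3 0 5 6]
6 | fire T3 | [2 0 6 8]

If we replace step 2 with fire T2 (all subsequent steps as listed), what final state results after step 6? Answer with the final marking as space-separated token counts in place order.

2 2 6 8

(re-executing from step 2 with the substitution; state before step 2: [6 2 2 0])
2 | fire T2 | [6 2 2 0]
3 | fire T3 | [5 2 3 2]
4 | fire T3 | [4 2 4 4]
5 | fire T3 | [3 2 5 6]
6 | fire T3 | [2 2 6 8]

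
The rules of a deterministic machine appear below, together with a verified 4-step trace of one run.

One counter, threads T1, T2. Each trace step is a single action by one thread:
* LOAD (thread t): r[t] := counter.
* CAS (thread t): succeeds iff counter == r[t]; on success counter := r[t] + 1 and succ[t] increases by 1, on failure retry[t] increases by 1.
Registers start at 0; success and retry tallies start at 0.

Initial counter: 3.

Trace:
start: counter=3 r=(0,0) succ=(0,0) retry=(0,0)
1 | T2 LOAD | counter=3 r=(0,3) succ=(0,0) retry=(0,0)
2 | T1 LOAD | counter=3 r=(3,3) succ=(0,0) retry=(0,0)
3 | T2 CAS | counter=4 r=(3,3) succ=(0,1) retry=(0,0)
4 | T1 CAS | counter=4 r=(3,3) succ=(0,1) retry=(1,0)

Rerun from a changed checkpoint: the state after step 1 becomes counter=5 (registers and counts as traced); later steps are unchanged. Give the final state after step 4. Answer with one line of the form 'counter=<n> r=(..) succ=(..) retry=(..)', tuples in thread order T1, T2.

state after step 1 := counter=5 r=(0,3) succ=(0,0) retry=(0,0)
2 | T1 LOAD | counter=5 r=(5,3) succ=(0,0) retry=(0,0)
3 | T2 CAS | counter=5 r=(5,3) succ=(0,0) retry=(0,1)
4 | T1 CAS | counter=6 r=(5,3) succ=(1,0) retry=(0,1)

counter=6 r=(5,3) succ=(1,0) retry=(0,1)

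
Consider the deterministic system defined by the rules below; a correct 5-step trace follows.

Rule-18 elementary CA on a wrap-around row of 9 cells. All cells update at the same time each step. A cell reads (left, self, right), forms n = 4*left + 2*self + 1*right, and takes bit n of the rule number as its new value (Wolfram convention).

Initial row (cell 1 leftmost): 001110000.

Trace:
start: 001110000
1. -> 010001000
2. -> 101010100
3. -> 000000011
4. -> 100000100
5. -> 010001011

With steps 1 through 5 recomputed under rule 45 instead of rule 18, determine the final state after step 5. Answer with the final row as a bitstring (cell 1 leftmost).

(re-executing steps 1..5 under rule 45; state before step 1: 001110000)
1. -> 101000111
2. -> 011010100
3. -> 010111101
4. -> 111100011
5. -> 000001010

000001010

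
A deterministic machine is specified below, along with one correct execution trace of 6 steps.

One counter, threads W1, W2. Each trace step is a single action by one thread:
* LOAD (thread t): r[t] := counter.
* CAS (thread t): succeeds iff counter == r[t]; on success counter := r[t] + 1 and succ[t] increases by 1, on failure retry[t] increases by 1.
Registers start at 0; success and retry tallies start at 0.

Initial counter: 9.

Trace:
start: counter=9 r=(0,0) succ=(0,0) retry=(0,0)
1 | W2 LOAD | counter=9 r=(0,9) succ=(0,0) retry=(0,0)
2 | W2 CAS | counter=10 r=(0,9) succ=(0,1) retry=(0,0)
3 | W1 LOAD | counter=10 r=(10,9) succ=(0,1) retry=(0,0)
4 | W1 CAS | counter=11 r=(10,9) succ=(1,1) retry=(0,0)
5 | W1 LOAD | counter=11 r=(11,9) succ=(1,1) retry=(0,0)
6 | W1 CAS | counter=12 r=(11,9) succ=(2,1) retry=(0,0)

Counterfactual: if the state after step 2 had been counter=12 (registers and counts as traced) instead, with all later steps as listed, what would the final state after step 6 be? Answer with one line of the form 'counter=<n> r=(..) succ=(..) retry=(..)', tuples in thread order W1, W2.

state after step 2 := counter=12 r=(0,9) succ=(0,1) retry=(0,0)
3 | W1 LOAD | counter=12 r=(12,9) succ=(0,1) retry=(0,0)
4 | W1 CAS | counter=13 r=(12,9) succ=(1,1) retry=(0,0)
5 | W1 LOAD | counter=13 r=(13,9) succ=(1,1) retry=(0,0)
6 | W1 CAS | counter=14 r=(13,9) succ=(2,1) retry=(0,0)

counter=14 r=(13,9) succ=(2,1) retry=(0,0)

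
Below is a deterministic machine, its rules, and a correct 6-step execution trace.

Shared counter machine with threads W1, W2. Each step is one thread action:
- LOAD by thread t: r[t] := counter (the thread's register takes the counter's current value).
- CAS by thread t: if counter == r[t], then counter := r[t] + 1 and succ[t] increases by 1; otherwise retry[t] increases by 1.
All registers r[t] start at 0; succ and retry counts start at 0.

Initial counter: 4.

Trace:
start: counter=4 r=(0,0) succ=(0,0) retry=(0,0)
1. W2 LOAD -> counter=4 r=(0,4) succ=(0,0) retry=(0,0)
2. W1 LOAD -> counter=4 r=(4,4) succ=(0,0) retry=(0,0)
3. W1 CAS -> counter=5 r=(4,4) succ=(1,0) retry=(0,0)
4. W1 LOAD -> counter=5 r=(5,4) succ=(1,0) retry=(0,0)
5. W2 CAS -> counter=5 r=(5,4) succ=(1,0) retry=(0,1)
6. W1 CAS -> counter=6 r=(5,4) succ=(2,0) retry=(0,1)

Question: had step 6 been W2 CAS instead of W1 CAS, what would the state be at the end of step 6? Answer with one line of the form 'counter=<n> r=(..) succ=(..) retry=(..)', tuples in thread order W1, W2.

counter=5 r=(5,4) succ=(1,0) retry=(0,2)

(re-executing from step 6 with the substitution; state before step 6: counter=5 r=(5,4) succ=(1,0) retry=(0,1))
6. W2 CAS -> counter=5 r=(5,4) succ=(1,0) retry=(0,2)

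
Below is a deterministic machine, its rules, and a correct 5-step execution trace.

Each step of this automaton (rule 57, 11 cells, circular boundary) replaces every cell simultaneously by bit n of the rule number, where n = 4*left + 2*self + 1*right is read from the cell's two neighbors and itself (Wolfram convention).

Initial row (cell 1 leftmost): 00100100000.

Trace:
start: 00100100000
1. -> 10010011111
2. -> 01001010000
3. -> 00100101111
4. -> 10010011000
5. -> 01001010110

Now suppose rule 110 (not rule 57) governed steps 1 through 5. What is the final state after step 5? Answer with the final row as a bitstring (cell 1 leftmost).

(re-executing steps 1..5 under rule 110; state before step 1: 00100100000)
1. -> 01101100000
2. -> 11111100000
3. -> 10000100001
4. -> 10001100011
5. -> 10011100110

10011100110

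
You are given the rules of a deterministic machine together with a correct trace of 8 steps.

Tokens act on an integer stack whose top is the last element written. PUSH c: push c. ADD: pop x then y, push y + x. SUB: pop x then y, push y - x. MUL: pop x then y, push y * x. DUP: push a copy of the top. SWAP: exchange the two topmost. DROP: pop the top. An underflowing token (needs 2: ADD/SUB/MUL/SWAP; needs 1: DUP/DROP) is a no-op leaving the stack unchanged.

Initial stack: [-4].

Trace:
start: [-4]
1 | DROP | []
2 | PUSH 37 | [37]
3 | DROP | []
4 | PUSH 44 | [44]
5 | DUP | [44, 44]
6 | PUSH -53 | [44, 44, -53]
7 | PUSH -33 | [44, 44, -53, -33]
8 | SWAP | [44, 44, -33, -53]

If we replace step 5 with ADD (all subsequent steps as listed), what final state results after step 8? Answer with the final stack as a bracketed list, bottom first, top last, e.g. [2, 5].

[44, -33, -53]

(re-executing from step 5 with the substitution; state before step 5: [44])
5 | ADD | [44]
6 | PUSH -53 | [44, -53]
7 | PUSH -33 | [44, -53, -33]
8 | SWAP | [44, -33, -53]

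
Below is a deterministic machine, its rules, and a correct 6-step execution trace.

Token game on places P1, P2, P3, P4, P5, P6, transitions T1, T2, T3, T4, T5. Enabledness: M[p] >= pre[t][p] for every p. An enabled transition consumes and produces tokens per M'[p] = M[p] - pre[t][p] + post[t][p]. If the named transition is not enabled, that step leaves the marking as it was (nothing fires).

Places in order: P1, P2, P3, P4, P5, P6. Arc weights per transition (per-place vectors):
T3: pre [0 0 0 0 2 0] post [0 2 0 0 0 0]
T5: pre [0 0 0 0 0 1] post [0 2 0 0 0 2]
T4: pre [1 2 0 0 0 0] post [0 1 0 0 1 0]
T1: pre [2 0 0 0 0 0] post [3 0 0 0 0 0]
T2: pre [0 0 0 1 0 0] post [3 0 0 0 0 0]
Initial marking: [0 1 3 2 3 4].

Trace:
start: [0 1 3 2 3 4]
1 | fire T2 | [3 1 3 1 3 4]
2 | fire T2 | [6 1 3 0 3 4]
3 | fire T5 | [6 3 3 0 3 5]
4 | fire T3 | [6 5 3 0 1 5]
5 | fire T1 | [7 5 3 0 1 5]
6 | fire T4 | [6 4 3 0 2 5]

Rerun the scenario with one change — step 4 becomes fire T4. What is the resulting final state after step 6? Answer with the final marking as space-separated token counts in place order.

5 1 3 0 5 5

(re-executing from step 4 with the substitution; state before step 4: [6 3 3 0 3 5])
4 | fire T4 | [5 2 3 0 4 5]
5 | fire T1 | [6 2 3 0 4 5]
6 | fire T4 | [5 1 3 0 5 5]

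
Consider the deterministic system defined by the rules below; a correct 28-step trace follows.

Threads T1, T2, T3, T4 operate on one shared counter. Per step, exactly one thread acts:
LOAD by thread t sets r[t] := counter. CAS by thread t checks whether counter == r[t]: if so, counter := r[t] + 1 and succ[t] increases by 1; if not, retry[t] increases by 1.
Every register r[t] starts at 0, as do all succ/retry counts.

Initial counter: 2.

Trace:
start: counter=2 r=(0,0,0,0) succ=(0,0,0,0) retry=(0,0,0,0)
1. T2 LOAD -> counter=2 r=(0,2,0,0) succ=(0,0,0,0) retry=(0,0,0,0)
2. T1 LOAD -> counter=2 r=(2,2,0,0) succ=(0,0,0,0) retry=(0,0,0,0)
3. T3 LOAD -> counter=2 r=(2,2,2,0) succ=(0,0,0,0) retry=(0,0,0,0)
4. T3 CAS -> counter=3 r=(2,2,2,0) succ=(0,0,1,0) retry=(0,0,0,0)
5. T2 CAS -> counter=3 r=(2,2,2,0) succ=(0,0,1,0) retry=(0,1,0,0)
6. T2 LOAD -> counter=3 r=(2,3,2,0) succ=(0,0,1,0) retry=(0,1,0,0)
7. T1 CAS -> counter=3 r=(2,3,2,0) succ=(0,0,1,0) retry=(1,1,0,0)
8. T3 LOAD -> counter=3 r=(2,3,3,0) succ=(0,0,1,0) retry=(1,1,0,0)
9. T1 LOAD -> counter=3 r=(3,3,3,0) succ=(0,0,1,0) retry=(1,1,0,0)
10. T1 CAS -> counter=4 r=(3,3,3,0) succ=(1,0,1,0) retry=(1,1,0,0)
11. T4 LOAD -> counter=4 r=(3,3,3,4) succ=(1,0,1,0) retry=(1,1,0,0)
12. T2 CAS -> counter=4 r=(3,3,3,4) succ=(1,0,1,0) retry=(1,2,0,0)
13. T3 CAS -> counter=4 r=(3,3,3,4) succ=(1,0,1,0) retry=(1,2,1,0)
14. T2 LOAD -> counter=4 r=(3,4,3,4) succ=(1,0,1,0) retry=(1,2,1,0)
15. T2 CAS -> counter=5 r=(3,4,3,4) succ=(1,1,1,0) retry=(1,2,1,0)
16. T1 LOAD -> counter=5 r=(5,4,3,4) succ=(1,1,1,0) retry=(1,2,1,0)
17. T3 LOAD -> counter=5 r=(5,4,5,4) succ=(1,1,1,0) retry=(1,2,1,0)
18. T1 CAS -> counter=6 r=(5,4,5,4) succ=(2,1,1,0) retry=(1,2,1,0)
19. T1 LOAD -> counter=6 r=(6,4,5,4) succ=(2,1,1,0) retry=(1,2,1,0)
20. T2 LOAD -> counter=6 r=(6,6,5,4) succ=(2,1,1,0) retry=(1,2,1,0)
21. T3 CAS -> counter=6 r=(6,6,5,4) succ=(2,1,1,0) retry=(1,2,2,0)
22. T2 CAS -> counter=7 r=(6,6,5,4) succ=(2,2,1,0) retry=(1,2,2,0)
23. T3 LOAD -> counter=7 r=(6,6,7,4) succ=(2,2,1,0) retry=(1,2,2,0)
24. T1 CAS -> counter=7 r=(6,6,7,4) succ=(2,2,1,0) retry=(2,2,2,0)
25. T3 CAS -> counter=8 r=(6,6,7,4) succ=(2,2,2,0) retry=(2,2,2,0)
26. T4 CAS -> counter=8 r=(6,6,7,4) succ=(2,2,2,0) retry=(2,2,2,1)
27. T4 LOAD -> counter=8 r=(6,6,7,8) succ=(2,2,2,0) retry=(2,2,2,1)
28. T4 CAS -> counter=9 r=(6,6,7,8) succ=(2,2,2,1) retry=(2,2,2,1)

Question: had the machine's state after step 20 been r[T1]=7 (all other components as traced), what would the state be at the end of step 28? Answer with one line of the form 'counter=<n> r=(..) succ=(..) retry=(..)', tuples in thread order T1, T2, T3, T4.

state after step 20 := counter=6 r=(7,6,5,4) succ=(2,1,1,0) retry=(1,2,1,0)
21. T3 CAS -> counter=6 r=(7,6,5,4) succ=(2,1,1,0) retry=(1,2,2,0)
22. T2 CAS -> counter=7 r=(7,6,5,4) succ=(2,2,1,0) retry=(1,2,2,0)
23. T3 LOAD -> counter=7 r=(7,6,7,4) succ=(2,2,1,0) retry=(1,2,2,0)
24. T1 CAS -> counter=8 r=(7,6,7,4) succ=(3,2,1,0) retry=(1,2,2,0)
25. T3 CAS -> counter=8 r=(7,6,7,4) succ=(3,2,1,0) retry=(1,2,3,0)
26. T4 CAS -> counter=8 r=(7,6,7,4) succ=(3,2,1,0) retry=(1,2,3,1)
27. T4 LOAD -> counter=8 r=(7,6,7,8) succ=(3,2,1,0) retry=(1,2,3,1)
28. T4 CAS -> counter=9 r=(7,6,7,8) succ=(3,2,1,1) retry=(1,2,3,1)

counter=9 r=(7,6,7,8) succ=(3,2,1,1) retry=(1,2,3,1)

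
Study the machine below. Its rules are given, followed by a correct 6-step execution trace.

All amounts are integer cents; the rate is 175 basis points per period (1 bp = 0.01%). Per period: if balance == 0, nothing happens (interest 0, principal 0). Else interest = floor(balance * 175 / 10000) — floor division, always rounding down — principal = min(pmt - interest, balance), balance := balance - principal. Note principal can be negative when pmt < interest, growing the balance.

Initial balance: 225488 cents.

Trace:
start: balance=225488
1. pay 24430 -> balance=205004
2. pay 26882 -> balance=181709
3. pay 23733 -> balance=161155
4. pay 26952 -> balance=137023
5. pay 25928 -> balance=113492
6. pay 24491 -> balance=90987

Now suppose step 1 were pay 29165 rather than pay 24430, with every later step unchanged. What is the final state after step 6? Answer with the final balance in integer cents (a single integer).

(re-executing from step 1 with the substitution; state before step 1: balance=225488)
1. pay 29165 -> balance=200269
2. pay 26882 -> balance=176891
3. pay 23733 -> balance=156253
4. pay 26952 -> balance=132035
5. pay 25928 -> balance=108417
6. pay 24491 -> balance=85823

85823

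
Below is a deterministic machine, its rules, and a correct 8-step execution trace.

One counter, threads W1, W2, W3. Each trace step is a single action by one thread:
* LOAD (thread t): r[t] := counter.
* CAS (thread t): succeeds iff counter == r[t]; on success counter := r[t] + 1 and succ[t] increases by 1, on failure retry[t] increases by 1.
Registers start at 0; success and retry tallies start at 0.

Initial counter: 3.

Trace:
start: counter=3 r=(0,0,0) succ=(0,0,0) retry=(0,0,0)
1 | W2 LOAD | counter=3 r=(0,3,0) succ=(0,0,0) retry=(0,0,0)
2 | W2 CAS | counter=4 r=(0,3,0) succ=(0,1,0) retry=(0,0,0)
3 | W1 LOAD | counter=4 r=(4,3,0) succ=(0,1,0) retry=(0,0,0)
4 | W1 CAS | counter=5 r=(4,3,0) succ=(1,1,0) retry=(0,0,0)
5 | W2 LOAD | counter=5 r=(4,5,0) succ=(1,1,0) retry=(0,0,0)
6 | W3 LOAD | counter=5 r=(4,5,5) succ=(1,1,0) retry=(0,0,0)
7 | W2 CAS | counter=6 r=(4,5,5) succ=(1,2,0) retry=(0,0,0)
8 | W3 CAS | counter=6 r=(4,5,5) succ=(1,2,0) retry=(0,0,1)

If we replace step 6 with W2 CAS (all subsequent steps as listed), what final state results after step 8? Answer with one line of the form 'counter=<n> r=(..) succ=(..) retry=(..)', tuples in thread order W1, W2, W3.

(re-executing from step 6 with the substitution; state before step 6: counter=5 r=(4,5,0) succ=(1,1,0) retry=(0,0,0))
6 | W2 CAS | counter=6 r=(4,5,0) succ=(1,2,0) retry=(0,0,0)
7 | W2 CAS | counter=6 r=(4,5,0) succ=(1,2,0) retry=(0,1,0)
8 | W3 CAS | counter=6 r=(4,5,0) succ=(1,2,0) retry=(0,1,1)

counter=6 r=(4,5,0) succ=(1,2,0) retry=(0,1,1)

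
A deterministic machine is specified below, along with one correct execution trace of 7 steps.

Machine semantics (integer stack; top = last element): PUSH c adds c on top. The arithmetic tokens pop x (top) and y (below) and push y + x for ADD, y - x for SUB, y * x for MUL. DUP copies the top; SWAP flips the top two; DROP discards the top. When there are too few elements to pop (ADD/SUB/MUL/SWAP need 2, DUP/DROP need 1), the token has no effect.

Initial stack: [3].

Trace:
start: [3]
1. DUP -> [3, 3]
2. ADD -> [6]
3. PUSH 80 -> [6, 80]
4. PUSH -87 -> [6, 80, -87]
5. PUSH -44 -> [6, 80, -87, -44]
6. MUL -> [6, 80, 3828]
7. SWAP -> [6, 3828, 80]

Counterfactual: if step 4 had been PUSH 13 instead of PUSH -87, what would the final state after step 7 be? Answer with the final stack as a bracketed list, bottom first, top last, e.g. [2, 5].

(re-executing from step 4 with the substitution; state before step 4: [6, 80])
4. PUSH 13 -> [6, 80, 13]
5. PUSH -44 -> [6, 80, 13, -44]
6. MUL -> [6, 80, -572]
7. SWAP -> [6, -572, 80]

[6, -572, 80]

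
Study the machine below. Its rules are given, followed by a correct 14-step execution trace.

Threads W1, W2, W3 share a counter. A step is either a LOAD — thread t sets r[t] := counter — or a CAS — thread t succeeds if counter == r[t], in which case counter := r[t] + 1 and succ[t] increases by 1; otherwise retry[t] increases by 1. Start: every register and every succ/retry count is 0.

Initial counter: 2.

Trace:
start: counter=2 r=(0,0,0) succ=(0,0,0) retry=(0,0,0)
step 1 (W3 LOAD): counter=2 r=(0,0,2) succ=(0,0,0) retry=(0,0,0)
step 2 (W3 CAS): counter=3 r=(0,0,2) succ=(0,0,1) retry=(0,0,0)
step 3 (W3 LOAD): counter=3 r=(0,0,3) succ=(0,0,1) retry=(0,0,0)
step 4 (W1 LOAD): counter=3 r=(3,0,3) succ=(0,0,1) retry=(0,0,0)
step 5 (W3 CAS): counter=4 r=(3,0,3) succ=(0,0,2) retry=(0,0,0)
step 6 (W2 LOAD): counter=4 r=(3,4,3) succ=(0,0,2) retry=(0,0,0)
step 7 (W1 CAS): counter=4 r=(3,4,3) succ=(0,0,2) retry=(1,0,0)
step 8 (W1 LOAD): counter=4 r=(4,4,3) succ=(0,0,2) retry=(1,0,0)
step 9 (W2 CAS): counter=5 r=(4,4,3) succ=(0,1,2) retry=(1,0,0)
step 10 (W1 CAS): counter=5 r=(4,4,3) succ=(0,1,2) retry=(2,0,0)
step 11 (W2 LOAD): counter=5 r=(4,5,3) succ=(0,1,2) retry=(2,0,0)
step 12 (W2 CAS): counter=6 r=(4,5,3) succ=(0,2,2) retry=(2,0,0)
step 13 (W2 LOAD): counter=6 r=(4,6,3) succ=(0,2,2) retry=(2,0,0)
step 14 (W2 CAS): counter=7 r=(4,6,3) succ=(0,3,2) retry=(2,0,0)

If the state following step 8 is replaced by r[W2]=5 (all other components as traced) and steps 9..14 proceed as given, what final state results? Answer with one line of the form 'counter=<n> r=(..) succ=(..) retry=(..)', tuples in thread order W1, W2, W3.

state after step 8 := counter=4 r=(4,5,3) succ=(0,0,2) retry=(1,0,0)
step 9 (W2 CAS): counter=4 r=(4,5,3) succ=(0,0,2) retry=(1,1,0)
step 10 (W1 CAS): counter=5 r=(4,5,3) succ=(1,0,2) retry=(1,1,0)
step 11 (W2 LOAD): counter=5 r=(4,5,3) succ=(1,0,2) retry=(1,1,0)
step 12 (W2 CAS): counter=6 r=(4,5,3) succ=(1,1,2) retry=(1,1,0)
step 13 (W2 LOAD): counter=6 r=(4,6,3) succ=(1,1,2) retry=(1,1,0)
step 14 (W2 CAS): counter=7 r=(4,6,3) succ=(1,2,2) retry=(1,1,0)

counter=7 r=(4,6,3) succ=(1,2,2) retry=(1,1,0)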